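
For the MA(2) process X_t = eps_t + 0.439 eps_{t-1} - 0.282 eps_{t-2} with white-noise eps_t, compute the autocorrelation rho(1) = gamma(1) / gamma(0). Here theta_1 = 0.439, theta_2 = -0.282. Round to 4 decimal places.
\rho(1) = 0.2478

For an MA(q) process with theta_0 = 1, the autocovariance is
  gamma(k) = sigma^2 * sum_{i=0..q-k} theta_i * theta_{i+k},
and rho(k) = gamma(k) / gamma(0). Sigma^2 cancels.
  numerator   = (1)*(0.439) + (0.439)*(-0.282) = 0.315202.
  denominator = (1)^2 + (0.439)^2 + (-0.282)^2 = 1.272245.
  rho(1) = 0.315202 / 1.272245 = 0.2478.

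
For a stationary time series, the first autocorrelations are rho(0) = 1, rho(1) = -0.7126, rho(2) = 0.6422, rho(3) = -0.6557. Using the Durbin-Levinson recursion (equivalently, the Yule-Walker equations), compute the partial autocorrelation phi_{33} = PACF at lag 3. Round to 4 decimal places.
\phi_{33} = -0.2820

The PACF at lag k is phi_{kk}, the last component of the solution
to the Yule-Walker system G_k phi = r_k where
  (G_k)_{ij} = rho(|i - j|), (r_k)_i = rho(i), i,j = 1..k.
Equivalently, Durbin-Levinson gives phi_{kk} iteratively:
  phi_{11} = rho(1)
  phi_{kk} = [rho(k) - sum_{j=1..k-1} phi_{k-1,j} rho(k-j)]
            / [1 - sum_{j=1..k-1} phi_{k-1,j} rho(j)],
  phi_{k,j} = phi_{k-1,j} - phi_{kk} phi_{k-1,k-j},  j = 1..k-1.
Step k = 1:
  phi_11 = rho(1) = -0.7126.
Step k = 2:
  phi_22 = [rho(2) - phi_11 rho(1)] / [1 - phi_11 rho(1)] = [0.6422 - (-0.7126)(-0.7126)] / [1 - (-0.7126)(-0.7126)]
         = 0.13440124 / 0.49220124 = 0.273062.
  Update: phi_21 = phi_11 - phi_22 phi_11 = -0.7126 - (0.273062)(-0.7126) = -0.518016.
Step k = 3:
  phi_33 = [rho(3) - phi_21 rho(2) - phi_22 rho(1)] / [1 - phi_21 rho(1) - phi_22 rho(2)]
    numerator   = -0.6557 - (-0.518016)(0.6422) - (0.273062)(-0.7126) = -0.12844624
    denominator = 1 - (-0.518016)(-0.7126) - (0.273062)(0.6422) = 0.45550143
  phi_33 = -0.12844624 / 0.45550143 = -0.282.
Therefore phi_{33} = -0.2820.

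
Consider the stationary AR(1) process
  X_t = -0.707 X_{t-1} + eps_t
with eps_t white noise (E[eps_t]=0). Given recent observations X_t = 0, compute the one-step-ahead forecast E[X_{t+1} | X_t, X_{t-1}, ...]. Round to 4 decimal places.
E[X_{t+1} \mid \mathcal F_t] = 0.0000

For an AR(p) model X_t = c + sum_i phi_i X_{t-i} + eps_t, the
one-step-ahead conditional mean is
  E[X_{t+1} | X_t, ...] = c + sum_i phi_i X_{t+1-i}.
Substitute known values:
  E[X_{t+1} | ...] = (-0.707) * (0)
                   = 0.0000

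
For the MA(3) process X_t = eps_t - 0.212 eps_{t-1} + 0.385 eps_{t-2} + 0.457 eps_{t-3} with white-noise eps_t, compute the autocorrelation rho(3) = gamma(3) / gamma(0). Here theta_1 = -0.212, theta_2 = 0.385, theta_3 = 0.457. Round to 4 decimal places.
\rho(3) = 0.3260

For an MA(q) process with theta_0 = 1, the autocovariance is
  gamma(k) = sigma^2 * sum_{i=0..q-k} theta_i * theta_{i+k},
and rho(k) = gamma(k) / gamma(0). Sigma^2 cancels.
  numerator   = (1)*(0.457) = 0.457.
  denominator = (1)^2 + (-0.212)^2 + (0.385)^2 + (0.457)^2 = 1.402018.
  rho(3) = 0.457 / 1.402018 = 0.3260.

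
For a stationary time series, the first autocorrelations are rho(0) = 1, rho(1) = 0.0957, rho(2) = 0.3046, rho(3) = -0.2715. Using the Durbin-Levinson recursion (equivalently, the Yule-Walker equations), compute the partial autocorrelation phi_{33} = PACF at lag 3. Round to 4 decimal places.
\phi_{33} = -0.3550

The PACF at lag k is phi_{kk}, the last component of the solution
to the Yule-Walker system G_k phi = r_k where
  (G_k)_{ij} = rho(|i - j|), (r_k)_i = rho(i), i,j = 1..k.
Equivalently, Durbin-Levinson gives phi_{kk} iteratively:
  phi_{11} = rho(1)
  phi_{kk} = [rho(k) - sum_{j=1..k-1} phi_{k-1,j} rho(k-j)]
            / [1 - sum_{j=1..k-1} phi_{k-1,j} rho(j)],
  phi_{k,j} = phi_{k-1,j} - phi_{kk} phi_{k-1,k-j},  j = 1..k-1.
Step k = 1:
  phi_11 = rho(1) = 0.0957.
Step k = 2:
  phi_22 = [rho(2) - phi_11 rho(1)] / [1 - phi_11 rho(1)] = [0.3046 - (0.0957)(0.0957)] / [1 - (0.0957)(0.0957)]
         = 0.29544151 / 0.99084151 = 0.298172.
  Update: phi_21 = phi_11 - phi_22 phi_11 = 0.0957 - (0.298172)(0.0957) = 0.067165.
Step k = 3:
  phi_33 = [rho(3) - phi_21 rho(2) - phi_22 rho(1)] / [1 - phi_21 rho(1) - phi_22 rho(2)]
    numerator   = -0.2715 - (0.067165)(0.3046) - (0.298172)(0.0957) = -0.32049352
    denominator = 1 - (0.067165)(0.0957) - (0.298172)(0.3046) = 0.90274903
  phi_33 = -0.32049352 / 0.90274903 = -0.355.
Therefore phi_{33} = -0.3550.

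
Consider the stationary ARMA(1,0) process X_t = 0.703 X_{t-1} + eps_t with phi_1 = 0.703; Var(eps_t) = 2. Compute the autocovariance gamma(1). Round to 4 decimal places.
\gamma(1) = 2.7798

Multiply the model equation by X_{t-k} and take expectations. With theta_0 = psi_0 = 1 and psi_j the MA(infinity) weights, this gives
  gamma(k) - sum_i phi_i gamma(k-i) = c_k,
  c_k = sigma^2 * sum_{j=k..q} theta_j psi_{j-k}   (c_k = 0 for k > q),
using gamma(-m) = gamma(m).
Pure AR (q = 0): c_0 = sigma^2 = 2, c_k = 0 for k >= 1.
Equations for k = 0 and k = 1 (AR order 1):
  gamma(0) = phi_1 gamma(1) + c_0
  gamma(1) = phi_1 gamma(0) + c_1
Substituting the second into the first: gamma(0) (1 - phi_1^2) = c_0 + phi_1 c_1, so
  gamma(0) = c_0 / (1 - phi_1^2) = 2 / (1 - (0.703)^2) = 2 / 0.505791 = 3.954202.
  gamma(1) = phi_1 gamma(0) = (0.703)(3.954202) = 2.779804.
Therefore gamma(1) = 2.7798 (to 4 decimal places).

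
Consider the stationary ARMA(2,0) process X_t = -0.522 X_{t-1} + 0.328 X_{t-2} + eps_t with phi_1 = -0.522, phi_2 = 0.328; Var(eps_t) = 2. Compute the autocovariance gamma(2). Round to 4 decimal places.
\gamma(2) = 4.1447

Multiply the model equation by X_{t-k} and take expectations. With theta_0 = psi_0 = 1 and psi_j the MA(infinity) weights, this gives
  gamma(k) - sum_i phi_i gamma(k-i) = c_k,
  c_k = sigma^2 * sum_{j=k..q} theta_j psi_{j-k}   (c_k = 0 for k > q),
using gamma(-m) = gamma(m).
Pure AR (q = 0): c_0 = sigma^2 = 2, c_k = 0 for k >= 1.
Equations for k = 0, 1, 2 (AR order 2, c_2 = 0):
  (E0) gamma(0) = phi_1 gamma(1) + phi_2 gamma(2) + c_0
  (E1) gamma(1) = phi_1 gamma(0) + phi_2 gamma(1) + c_1
  (E2) gamma(2) = phi_1 gamma(1) + phi_2 gamma(0)
From (E1): gamma(1) = A gamma(0) + B with
  A = phi_1 / (1 - phi_2) = -0.522 / 0.672 = -0.776786,   B = c_1 / (1 - phi_2) = 0 / 0.672 = 0.
Insert (E2) into (E0): gamma(0) (1 - phi_2^2) = phi_1 (1 + phi_2) gamma(1) + c_0.
  phi_1 (1 + phi_2) = (-0.522)(1.328) = -0.693216,   1 - phi_2^2 = 0.892416.
Replace gamma(1) by A gamma(0) + B and collect gamma(0):
  gamma(0) [0.892416 - (-0.693216)(-0.776786)] = c_0 = 2
  gamma(0) * 0.353936 = 2
  gamma(0) = 2 / 0.353936 = 5.650744.
  gamma(1) = A gamma(0) = (-0.776786)(5.650744) = -4.389417.
  gamma(2) = phi_1 gamma(1) + phi_2 gamma(0) = (-0.522)(-4.389417) + (0.328)(5.650744) = 4.14472.
Therefore gamma(2) = 4.1447 (to 4 decimal places).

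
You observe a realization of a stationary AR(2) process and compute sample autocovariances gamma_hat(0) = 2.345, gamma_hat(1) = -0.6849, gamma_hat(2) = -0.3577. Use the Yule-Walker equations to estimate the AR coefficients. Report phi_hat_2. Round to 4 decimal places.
\hat\phi_{2} = -0.2600

The Yule-Walker equations for an AR(p) process read, in matrix form,
  Gamma_p phi = r_p,   with   (Gamma_p)_{ij} = gamma(|i - j|),
                       (r_p)_i = gamma(i),   i,j = 1..p.
Substitute the sample gammas (Toeplitz matrix and right-hand side of size 2):
  Gamma_p = [[2.345, -0.6849], [-0.6849, 2.345]]
  r_p     = [-0.6849, -0.3577]
Written out:
  2.345 phi_1 - 0.6849 phi_2 = -0.6849
  -0.6849 phi_1 + 2.345 phi_2 = -0.3577
Solve by Cramer's rule:
  det = gamma(0)^2 - gamma(1)^2 = (2.345)^2 - (-0.6849)^2 = 5.499025 - 0.46908801 = 5.02993699
  phi_hat_1 = [gamma(1) gamma(0) - gamma(1) gamma(2)] / det = [(-0.6849)(2.345) - (-0.6849)(-0.3577)] / 5.02993699 = -1.85107923 / 5.02993699 = -0.368
  phi_hat_2 = [gamma(0) gamma(2) - gamma(1)^2] / det = [(2.345)(-0.3577) - (-0.6849)^2] / 5.02993699 = -1.30789451 / 5.02993699 = -0.26
So phi_hat = [-0.3680, -0.2600].
Therefore phi_hat_2 = -0.2600.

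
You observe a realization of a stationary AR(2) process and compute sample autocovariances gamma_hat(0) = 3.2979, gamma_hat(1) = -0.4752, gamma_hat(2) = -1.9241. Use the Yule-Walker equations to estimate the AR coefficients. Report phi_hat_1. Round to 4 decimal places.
\hat\phi_{1} = -0.2330

The Yule-Walker equations for an AR(p) process read, in matrix form,
  Gamma_p phi = r_p,   with   (Gamma_p)_{ij} = gamma(|i - j|),
                       (r_p)_i = gamma(i),   i,j = 1..p.
Substitute the sample gammas (Toeplitz matrix and right-hand side of size 2):
  Gamma_p = [[3.2979, -0.4752], [-0.4752, 3.2979]]
  r_p     = [-0.4752, -1.9241]
Written out:
  3.2979 phi_1 - 0.4752 phi_2 = -0.4752
  -0.4752 phi_1 + 3.2979 phi_2 = -1.9241
Solve by Cramer's rule:
  det = gamma(0)^2 - gamma(1)^2 = (3.2979)^2 - (-0.4752)^2 = 10.87614441 - 0.22581504 = 10.65032937
  phi_hat_1 = [gamma(1) gamma(0) - gamma(1) gamma(2)] / det = [(-0.4752)(3.2979) - (-0.4752)(-1.9241)] / 10.65032937 = -2.4814944 / 10.65032937 = -0.233
  phi_hat_2 = [gamma(0) gamma(2) - gamma(1)^2] / det = [(3.2979)(-1.9241) - (-0.4752)^2] / 10.65032937 = -6.57130443 / 10.65032937 = -0.617
So phi_hat = [-0.2330, -0.6170].
Therefore phi_hat_1 = -0.2330.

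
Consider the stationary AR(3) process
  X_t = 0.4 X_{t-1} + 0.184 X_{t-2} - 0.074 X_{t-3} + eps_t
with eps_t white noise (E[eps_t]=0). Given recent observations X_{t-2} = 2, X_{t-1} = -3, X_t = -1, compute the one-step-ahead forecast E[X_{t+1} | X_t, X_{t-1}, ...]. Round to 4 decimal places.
E[X_{t+1} \mid \mathcal F_t] = -1.1000

For an AR(p) model X_t = c + sum_i phi_i X_{t-i} + eps_t, the
one-step-ahead conditional mean is
  E[X_{t+1} | X_t, ...] = c + sum_i phi_i X_{t+1-i}.
Substitute known values:
  E[X_{t+1} | ...] = (0.4) * (-1) + (0.184) * (-3) + (-0.074) * (2)
                   = -1.1000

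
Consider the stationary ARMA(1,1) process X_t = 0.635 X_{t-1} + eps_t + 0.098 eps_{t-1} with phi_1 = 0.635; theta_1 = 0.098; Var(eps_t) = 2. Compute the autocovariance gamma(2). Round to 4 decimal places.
\gamma(2) = 1.6570

Multiply the model equation by X_{t-k} and take expectations. With theta_0 = psi_0 = 1 and psi_j the MA(infinity) weights, this gives
  gamma(k) - sum_i phi_i gamma(k-i) = c_k,
  c_k = sigma^2 * sum_{j=k..q} theta_j psi_{j-k}   (c_k = 0 for k > q),
using gamma(-m) = gamma(m).
psi-weights needed (psi_j = theta_j + sum_i phi_i psi_{j-i}):
  psi_1 = theta_1 + phi_1 = 0.098 + (0.635) = 0.733
Right-hand sides:
  c_0 = sigma^2 (1 + theta_1 psi_1) = 2 * (1 + (0.098)(0.733)) = 2 * 1.071834 = 2.143668
  c_1 = sigma^2 theta_1 = 2 * (0.098) = 0.196
  c_2 = 0
Equations for k = 0 and k = 1 (AR order 1):
  gamma(0) = phi_1 gamma(1) + c_0
  gamma(1) = phi_1 gamma(0) + c_1
Substituting the second into the first: gamma(0) (1 - phi_1^2) = c_0 + phi_1 c_1, so
  gamma(0) = (c_0 + phi_1 c_1) / (1 - phi_1^2) = (2.143668 + (0.635)(0.196)) / (1 - (0.635)^2) = 2.268128 / 0.596775 = 3.800642.
  gamma(1) = phi_1 gamma(0) + c_1 = (0.635)(3.800642) + (0.196) = 2.609408.
For k = 2 (> q): gamma(2) = phi_1 gamma(1) = (0.635)(2.609408) = 1.656974.
Therefore gamma(2) = 1.6570 (to 4 decimal places).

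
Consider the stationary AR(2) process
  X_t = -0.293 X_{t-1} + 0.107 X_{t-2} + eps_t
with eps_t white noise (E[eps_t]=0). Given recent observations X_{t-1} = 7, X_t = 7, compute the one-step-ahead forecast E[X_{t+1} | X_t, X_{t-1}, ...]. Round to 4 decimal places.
E[X_{t+1} \mid \mathcal F_t] = -1.3020

For an AR(p) model X_t = c + sum_i phi_i X_{t-i} + eps_t, the
one-step-ahead conditional mean is
  E[X_{t+1} | X_t, ...] = c + sum_i phi_i X_{t+1-i}.
Substitute known values:
  E[X_{t+1} | ...] = (-0.293) * (7) + (0.107) * (7)
                   = -1.3020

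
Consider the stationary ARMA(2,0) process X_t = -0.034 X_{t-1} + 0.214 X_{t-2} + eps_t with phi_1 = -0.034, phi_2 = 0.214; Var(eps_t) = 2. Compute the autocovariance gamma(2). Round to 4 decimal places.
\gamma(2) = 0.4525

Multiply the model equation by X_{t-k} and take expectations. With theta_0 = psi_0 = 1 and psi_j the MA(infinity) weights, this gives
  gamma(k) - sum_i phi_i gamma(k-i) = c_k,
  c_k = sigma^2 * sum_{j=k..q} theta_j psi_{j-k}   (c_k = 0 for k > q),
using gamma(-m) = gamma(m).
Pure AR (q = 0): c_0 = sigma^2 = 2, c_k = 0 for k >= 1.
Equations for k = 0, 1, 2 (AR order 2, c_2 = 0):
  (E0) gamma(0) = phi_1 gamma(1) + phi_2 gamma(2) + c_0
  (E1) gamma(1) = phi_1 gamma(0) + phi_2 gamma(1) + c_1
  (E2) gamma(2) = phi_1 gamma(1) + phi_2 gamma(0)
From (E1): gamma(1) = A gamma(0) + B with
  A = phi_1 / (1 - phi_2) = -0.034 / 0.786 = -0.043257,   B = c_1 / (1 - phi_2) = 0 / 0.786 = 0.
Insert (E2) into (E0): gamma(0) (1 - phi_2^2) = phi_1 (1 + phi_2) gamma(1) + c_0.
  phi_1 (1 + phi_2) = (-0.034)(1.214) = -0.041276,   1 - phi_2^2 = 0.954204.
Replace gamma(1) by A gamma(0) + B and collect gamma(0):
  gamma(0) [0.954204 - (-0.041276)(-0.043257)] = c_0 = 2
  gamma(0) * 0.952419 = 2
  gamma(0) = 2 / 0.952419 = 2.099917.
  gamma(1) = A gamma(0) = (-0.043257)(2.099917) = -0.090836.
  gamma(2) = phi_1 gamma(1) + phi_2 gamma(0) = (-0.034)(-0.090836) + (0.214)(2.099917) = 0.452471.
Therefore gamma(2) = 0.4525 (to 4 decimal places).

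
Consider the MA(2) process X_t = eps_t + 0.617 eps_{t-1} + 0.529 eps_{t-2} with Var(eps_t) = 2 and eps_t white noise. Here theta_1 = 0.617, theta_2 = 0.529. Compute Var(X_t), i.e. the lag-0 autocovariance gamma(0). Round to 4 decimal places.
\gamma(0) = 3.3211

For an MA(q) process X_t = eps_t + sum_i theta_i eps_{t-i} with
Var(eps_t) = sigma^2, the variance is
  gamma(0) = sigma^2 * (1 + sum_i theta_i^2).
  sum_i theta_i^2 = (0.617)^2 + (0.529)^2 = 0.380689 + 0.279841 = 0.66053.
  gamma(0) = 2 * (1 + 0.66053) = 2 * 1.66053 = 3.32106, which rounds to 3.3211.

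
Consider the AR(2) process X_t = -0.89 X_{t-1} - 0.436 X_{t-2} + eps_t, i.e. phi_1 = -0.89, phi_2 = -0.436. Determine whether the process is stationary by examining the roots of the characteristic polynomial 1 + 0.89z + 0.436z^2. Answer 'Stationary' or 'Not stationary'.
\text{Stationary}

The AR(p) characteristic polynomial is P(z) = 1 + 0.89z + 0.436z^2.
Stationarity requires all roots to lie outside the unit circle, i.e. |z| > 1 for every root.
Set 1 + (0.89) z + (0.436) z^2 = 0, i.e. a z^2 + b z + c = 0 with a = 0.436, b = 0.89, c = 1.
Discriminant D = b^2 - 4ac = (0.89)^2 - 4*(0.436)*1 = 0.7921 - (1.744) = -0.9519.
D < 0, so the roots are the complex-conjugate pair z = (-b +/- i sqrt(-D)) / (2a) = -1.0206 +/- 1.1189i.
For a conjugate pair |z|^2 = z * conj(z) = (product of roots) = c/a = 1/(0.436) = 2.293578, so |z| = sqrt(2.293578) = 1.5145 for both roots.
Moduli of all roots: 1.5145, 1.5145.
All moduli strictly greater than 1? Yes.
Verdict: Stationary.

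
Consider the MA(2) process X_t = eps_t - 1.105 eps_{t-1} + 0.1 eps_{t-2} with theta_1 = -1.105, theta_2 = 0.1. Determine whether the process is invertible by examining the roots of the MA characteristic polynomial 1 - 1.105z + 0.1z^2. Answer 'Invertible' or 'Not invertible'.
\text{Not invertible}

The MA(q) characteristic polynomial is P(z) = 1 - 1.105z + 0.1z^2.
Invertibility requires all roots to lie outside the unit circle, i.e. |z| > 1 for every root.
Set 1 + (-1.105) z + (0.1) z^2 = 0, i.e. a z^2 + b z + c = 0 with a = 0.1, b = -1.105, c = 1.
Discriminant D = b^2 - 4ac = (-1.105)^2 - 4*(0.1)*1 = 1.221025 - (0.4) = 0.821025.
D >= 0, so the roots are real: z = (-b +/- sqrt(D)) / (2a) = (1.105 +/- 0.906104) / (0.2).
  z_1 = (1.105 + 0.906104) / (0.2) = 10.0555,   |z_1| = 10.0555.
  z_2 = (1.105 - 0.906104) / (0.2) = 0.9945,   |z_2| = 0.9945.
Moduli of all roots: 10.0555, 0.9945.
All moduli strictly greater than 1? No.
Verdict: Not invertible.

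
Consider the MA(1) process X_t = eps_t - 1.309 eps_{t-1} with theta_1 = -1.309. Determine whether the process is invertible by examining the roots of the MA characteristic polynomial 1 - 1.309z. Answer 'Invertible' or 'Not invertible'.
\text{Not invertible}

The MA(q) characteristic polynomial is P(z) = 1 - 1.309z.
Invertibility requires all roots to lie outside the unit circle, i.e. |z| > 1 for every root.
This is linear in z: 1 + (-1.309) z = 0  =>  z = -1/(-1.309) = 0.763942,  |z| = 0.763942.
Moduli of all roots: 0.7639.
All moduli strictly greater than 1? No.
Verdict: Not invertible.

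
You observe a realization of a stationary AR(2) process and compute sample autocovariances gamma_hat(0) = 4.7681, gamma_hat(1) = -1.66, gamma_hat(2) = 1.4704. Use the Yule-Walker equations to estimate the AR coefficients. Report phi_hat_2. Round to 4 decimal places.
\hat\phi_{2} = 0.2130

The Yule-Walker equations for an AR(p) process read, in matrix form,
  Gamma_p phi = r_p,   with   (Gamma_p)_{ij} = gamma(|i - j|),
                       (r_p)_i = gamma(i),   i,j = 1..p.
Substitute the sample gammas (Toeplitz matrix and right-hand side of size 2):
  Gamma_p = [[4.7681, -1.66], [-1.66, 4.7681]]
  r_p     = [-1.66, 1.4704]
Written out:
  4.7681 phi_1 - 1.66 phi_2 = -1.66
  -1.66 phi_1 + 4.7681 phi_2 = 1.4704
Solve by Cramer's rule:
  det = gamma(0)^2 - gamma(1)^2 = (4.7681)^2 - (-1.66)^2 = 22.73477761 - 2.7556 = 19.97917761
  phi_hat_1 = [gamma(1) gamma(0) - gamma(1) gamma(2)] / det = [(-1.66)(4.7681) - (-1.66)(1.4704)] / 19.97917761 = -5.474182 / 19.97917761 = -0.274
  phi_hat_2 = [gamma(0) gamma(2) - gamma(1)^2] / det = [(4.7681)(1.4704) - (-1.66)^2] / 19.97917761 = 4.25541424 / 19.97917761 = 0.213
So phi_hat = [-0.2740, 0.2130].
Therefore phi_hat_2 = 0.2130.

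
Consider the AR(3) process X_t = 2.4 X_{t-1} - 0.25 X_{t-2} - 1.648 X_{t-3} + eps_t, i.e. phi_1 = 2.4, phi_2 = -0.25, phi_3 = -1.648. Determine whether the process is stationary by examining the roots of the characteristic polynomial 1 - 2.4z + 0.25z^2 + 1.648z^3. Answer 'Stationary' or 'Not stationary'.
\text{Not stationary}

The AR(p) characteristic polynomial is P(z) = 1 - 2.4z + 0.25z^2 + 1.648z^3.
Stationarity requires all roots to lie outside the unit circle, i.e. |z| > 1 for every root.
Degree 3: look for a simple real root z0 first, then factor out (1 - z/z0) and solve the remaining quadratic.
Testing z0 = 0.625: P(0.625) = 1 + (-2.4)(0.625) + (0.25)(0.625)^2 + (1.648)(0.625)^3
  = 1 + (-1.5) + (0.097656) + (0.402344) = 0.  So z_0 = 0.625 is a root, |z_0| = 0.625.
Divide out the factor (1 - 1.6 z) = (1 - z/z0) (since 1/z0 = 1.6):
  P(z) = (1 - 1.6 z)(1 + (-0.8) z + (-1.03) z^2)
  [check: z-coef -0.8 - (1.6) = -2.4; z^2-coef -1.03 - (1.6)(-0.8) = 0.25; z^3-coef -(1.6)(-1.03) = 1.648.]
Remaining roots from the quadratic factor 1 + (-0.8) z + (-1.03) z^2:
  Set 1 + (-0.8) z + (-1.03) z^2 = 0, i.e. a z^2 + b z + c = 0 with a = -1.03, b = -0.8, c = 1.
  Discriminant D = b^2 - 4ac = (-0.8)^2 - 4*(-1.03)*1 = 0.64 - (-4.12) = 4.76.
  D >= 0, so the roots are real: z = (-b +/- sqrt(D)) / (2a) = (0.8 +/- 2.181742) / (-2.06).
    z_1 = (0.8 + 2.181742) / (-2.06) = -1.4474,   |z_1| = 1.4474.
    z_2 = (0.8 - 2.181742) / (-2.06) = 0.6707,   |z_2| = 0.6707.
Moduli of all roots: 0.6250, 1.4474, 0.6707.
All moduli strictly greater than 1? No.
Verdict: Not stationary.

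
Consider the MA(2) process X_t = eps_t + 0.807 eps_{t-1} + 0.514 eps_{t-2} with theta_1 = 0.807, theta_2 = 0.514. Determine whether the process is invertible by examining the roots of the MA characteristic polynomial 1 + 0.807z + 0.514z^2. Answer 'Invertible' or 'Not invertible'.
\text{Invertible}

The MA(q) characteristic polynomial is P(z) = 1 + 0.807z + 0.514z^2.
Invertibility requires all roots to lie outside the unit circle, i.e. |z| > 1 for every root.
Set 1 + (0.807) z + (0.514) z^2 = 0, i.e. a z^2 + b z + c = 0 with a = 0.514, b = 0.807, c = 1.
Discriminant D = b^2 - 4ac = (0.807)^2 - 4*(0.514)*1 = 0.651249 - (2.056) = -1.404751.
D < 0, so the roots are the complex-conjugate pair z = (-b +/- i sqrt(-D)) / (2a) = -0.785 +/- 1.1529i.
For a conjugate pair |z|^2 = z * conj(z) = (product of roots) = c/a = 1/(0.514) = 1.945525, so |z| = sqrt(1.945525) = 1.3948 for both roots.
Moduli of all roots: 1.3948, 1.3948.
All moduli strictly greater than 1? Yes.
Verdict: Invertible.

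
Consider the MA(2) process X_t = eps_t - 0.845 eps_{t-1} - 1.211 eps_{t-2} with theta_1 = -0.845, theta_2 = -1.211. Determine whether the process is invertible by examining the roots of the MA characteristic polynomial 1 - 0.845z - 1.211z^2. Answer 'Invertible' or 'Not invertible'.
\text{Not invertible}

The MA(q) characteristic polynomial is P(z) = 1 - 0.845z - 1.211z^2.
Invertibility requires all roots to lie outside the unit circle, i.e. |z| > 1 for every root.
Set 1 + (-0.845) z + (-1.211) z^2 = 0, i.e. a z^2 + b z + c = 0 with a = -1.211, b = -0.845, c = 1.
Discriminant D = b^2 - 4ac = (-0.845)^2 - 4*(-1.211)*1 = 0.714025 - (-4.844) = 5.558025.
D >= 0, so the roots are real: z = (-b +/- sqrt(D)) / (2a) = (0.845 +/- 2.357546) / (-2.422).
  z_1 = (0.845 + 2.357546) / (-2.422) = -1.3223,   |z_1| = 1.3223.
  z_2 = (0.845 - 2.357546) / (-2.422) = 0.6245,   |z_2| = 0.6245.
Moduli of all roots: 1.3223, 0.6245.
All moduli strictly greater than 1? No.
Verdict: Not invertible.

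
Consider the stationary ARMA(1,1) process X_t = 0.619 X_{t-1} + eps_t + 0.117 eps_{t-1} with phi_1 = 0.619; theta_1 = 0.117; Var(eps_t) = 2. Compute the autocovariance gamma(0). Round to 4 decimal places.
\gamma(0) = 3.7564

Multiply the model equation by X_{t-k} and take expectations. With theta_0 = psi_0 = 1 and psi_j the MA(infinity) weights, this gives
  gamma(k) - sum_i phi_i gamma(k-i) = c_k,
  c_k = sigma^2 * sum_{j=k..q} theta_j psi_{j-k}   (c_k = 0 for k > q),
using gamma(-m) = gamma(m).
psi-weights needed (psi_j = theta_j + sum_i phi_i psi_{j-i}):
  psi_1 = theta_1 + phi_1 = 0.117 + (0.619) = 0.736
Right-hand sides:
  c_0 = sigma^2 (1 + theta_1 psi_1) = 2 * (1 + (0.117)(0.736)) = 2 * 1.086112 = 2.172224
  c_1 = sigma^2 theta_1 = 2 * (0.117) = 0.234
  c_2 = 0
Equations for k = 0 and k = 1 (AR order 1):
  gamma(0) = phi_1 gamma(1) + c_0
  gamma(1) = phi_1 gamma(0) + c_1
Substituting the second into the first: gamma(0) (1 - phi_1^2) = c_0 + phi_1 c_1, so
  gamma(0) = (c_0 + phi_1 c_1) / (1 - phi_1^2) = (2.172224 + (0.619)(0.234)) / (1 - (0.619)^2) = 2.31707 / 0.616839 = 3.756361.
Therefore gamma(0) = 3.7564 (to 4 decimal places).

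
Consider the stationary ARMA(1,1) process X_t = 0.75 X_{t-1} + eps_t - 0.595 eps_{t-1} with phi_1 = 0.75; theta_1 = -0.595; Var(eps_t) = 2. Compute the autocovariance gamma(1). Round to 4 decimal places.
\gamma(1) = 0.3924

Multiply the model equation by X_{t-k} and take expectations. With theta_0 = psi_0 = 1 and psi_j the MA(infinity) weights, this gives
  gamma(k) - sum_i phi_i gamma(k-i) = c_k,
  c_k = sigma^2 * sum_{j=k..q} theta_j psi_{j-k}   (c_k = 0 for k > q),
using gamma(-m) = gamma(m).
psi-weights needed (psi_j = theta_j + sum_i phi_i psi_{j-i}):
  psi_1 = theta_1 + phi_1 = -0.595 + (0.75) = 0.155
Right-hand sides:
  c_0 = sigma^2 (1 + theta_1 psi_1) = 2 * (1 + (-0.595)(0.155)) = 2 * 0.907775 = 1.81555
  c_1 = sigma^2 theta_1 = 2 * (-0.595) = -1.19
  c_2 = 0
Equations for k = 0 and k = 1 (AR order 1):
  gamma(0) = phi_1 gamma(1) + c_0
  gamma(1) = phi_1 gamma(0) + c_1
Substituting the second into the first: gamma(0) (1 - phi_1^2) = c_0 + phi_1 c_1, so
  gamma(0) = (c_0 + phi_1 c_1) / (1 - phi_1^2) = (1.81555 + (0.75)(-1.19)) / (1 - (0.75)^2) = 0.92305 / 0.4375 = 2.109829.
  gamma(1) = phi_1 gamma(0) + c_1 = (0.75)(2.109829) + (-1.19) = 0.392371.
Therefore gamma(1) = 0.3924 (to 4 decimal places).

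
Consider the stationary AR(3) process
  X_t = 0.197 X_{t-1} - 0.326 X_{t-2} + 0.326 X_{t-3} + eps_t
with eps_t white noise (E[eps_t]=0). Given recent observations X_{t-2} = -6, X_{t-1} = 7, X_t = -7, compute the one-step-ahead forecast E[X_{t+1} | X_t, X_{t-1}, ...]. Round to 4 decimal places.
E[X_{t+1} \mid \mathcal F_t] = -5.6170

For an AR(p) model X_t = c + sum_i phi_i X_{t-i} + eps_t, the
one-step-ahead conditional mean is
  E[X_{t+1} | X_t, ...] = c + sum_i phi_i X_{t+1-i}.
Substitute known values:
  E[X_{t+1} | ...] = (0.197) * (-7) + (-0.326) * (7) + (0.326) * (-6)
                   = -5.6170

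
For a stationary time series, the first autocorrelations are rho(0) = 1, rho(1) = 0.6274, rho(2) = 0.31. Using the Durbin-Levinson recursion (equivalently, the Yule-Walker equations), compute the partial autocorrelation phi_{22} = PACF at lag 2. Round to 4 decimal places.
\phi_{22} = -0.1379

The PACF at lag k is phi_{kk}, the last component of the solution
to the Yule-Walker system G_k phi = r_k where
  (G_k)_{ij} = rho(|i - j|), (r_k)_i = rho(i), i,j = 1..k.
Equivalently, Durbin-Levinson gives phi_{kk} iteratively:
  phi_{11} = rho(1)
  phi_{kk} = [rho(k) - sum_{j=1..k-1} phi_{k-1,j} rho(k-j)]
            / [1 - sum_{j=1..k-1} phi_{k-1,j} rho(j)],
  phi_{k,j} = phi_{k-1,j} - phi_{kk} phi_{k-1,k-j},  j = 1..k-1.
Step k = 1:
  phi_11 = rho(1) = 0.6274.
Step k = 2:
  phi_22 = [rho(2) - phi_11 rho(1)] / [1 - phi_11 rho(1)] = [0.31 - (0.6274)(0.6274)] / [1 - (0.6274)(0.6274)]
         = -0.08363076 / 0.60636924 = -0.1379.
Therefore phi_{22} = -0.1379.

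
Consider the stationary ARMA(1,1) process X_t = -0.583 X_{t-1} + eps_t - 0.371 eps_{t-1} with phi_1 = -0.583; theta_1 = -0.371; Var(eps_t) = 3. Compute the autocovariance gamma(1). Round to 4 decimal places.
\gamma(1) = -5.2734

Multiply the model equation by X_{t-k} and take expectations. With theta_0 = psi_0 = 1 and psi_j the MA(infinity) weights, this gives
  gamma(k) - sum_i phi_i gamma(k-i) = c_k,
  c_k = sigma^2 * sum_{j=k..q} theta_j psi_{j-k}   (c_k = 0 for k > q),
using gamma(-m) = gamma(m).
psi-weights needed (psi_j = theta_j + sum_i phi_i psi_{j-i}):
  psi_1 = theta_1 + phi_1 = -0.371 + (-0.583) = -0.954
Right-hand sides:
  c_0 = sigma^2 (1 + theta_1 psi_1) = 3 * (1 + (-0.371)(-0.954)) = 3 * 1.353934 = 4.061802
  c_1 = sigma^2 theta_1 = 3 * (-0.371) = -1.113
  c_2 = 0
Equations for k = 0 and k = 1 (AR order 1):
  gamma(0) = phi_1 gamma(1) + c_0
  gamma(1) = phi_1 gamma(0) + c_1
Substituting the second into the first: gamma(0) (1 - phi_1^2) = c_0 + phi_1 c_1, so
  gamma(0) = (c_0 + phi_1 c_1) / (1 - phi_1^2) = (4.061802 + (-0.583)(-1.113)) / (1 - (-0.583)^2) = 4.710681 / 0.660111 = 7.136195.
  gamma(1) = phi_1 gamma(0) + c_1 = (-0.583)(7.136195) + (-1.113) = -5.273402.
Therefore gamma(1) = -5.2734 (to 4 decimal places).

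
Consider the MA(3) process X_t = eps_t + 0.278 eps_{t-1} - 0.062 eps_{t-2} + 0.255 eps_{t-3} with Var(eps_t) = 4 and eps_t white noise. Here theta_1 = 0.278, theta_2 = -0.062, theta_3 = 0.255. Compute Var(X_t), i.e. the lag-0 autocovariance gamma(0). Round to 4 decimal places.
\gamma(0) = 4.5846

For an MA(q) process X_t = eps_t + sum_i theta_i eps_{t-i} with
Var(eps_t) = sigma^2, the variance is
  gamma(0) = sigma^2 * (1 + sum_i theta_i^2).
  sum_i theta_i^2 = (0.278)^2 + (-0.062)^2 + (0.255)^2 = 0.077284 + 0.003844 + 0.065025 = 0.146153.
  gamma(0) = 4 * (1 + 0.146153) = 4 * 1.146153 = 4.584612, which rounds to 4.5846.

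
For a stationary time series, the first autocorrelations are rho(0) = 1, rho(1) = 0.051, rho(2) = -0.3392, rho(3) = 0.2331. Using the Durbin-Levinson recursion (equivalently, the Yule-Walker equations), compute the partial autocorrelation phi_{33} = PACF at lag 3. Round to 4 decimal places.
\phi_{33} = 0.3110

The PACF at lag k is phi_{kk}, the last component of the solution
to the Yule-Walker system G_k phi = r_k where
  (G_k)_{ij} = rho(|i - j|), (r_k)_i = rho(i), i,j = 1..k.
Equivalently, Durbin-Levinson gives phi_{kk} iteratively:
  phi_{11} = rho(1)
  phi_{kk} = [rho(k) - sum_{j=1..k-1} phi_{k-1,j} rho(k-j)]
            / [1 - sum_{j=1..k-1} phi_{k-1,j} rho(j)],
  phi_{k,j} = phi_{k-1,j} - phi_{kk} phi_{k-1,k-j},  j = 1..k-1.
Step k = 1:
  phi_11 = rho(1) = 0.051.
Step k = 2:
  phi_22 = [rho(2) - phi_11 rho(1)] / [1 - phi_11 rho(1)] = [-0.3392 - (0.051)(0.051)] / [1 - (0.051)(0.051)]
         = -0.341801 / 0.997399 = -0.342692.
  Update: phi_21 = phi_11 - phi_22 phi_11 = 0.051 - (-0.342692)(0.051) = 0.068477.
Step k = 3:
  phi_33 = [rho(3) - phi_21 rho(2) - phi_22 rho(1)] / [1 - phi_21 rho(1) - phi_22 rho(2)]
    numerator   = 0.2331 - (0.068477)(-0.3392) - (-0.342692)(0.051) = 0.27380481
    denominator = 1 - (0.068477)(0.051) - (-0.342692)(-0.3392) = 0.88026641
  phi_33 = 0.27380481 / 0.88026641 = 0.311.
Therefore phi_{33} = 0.3110.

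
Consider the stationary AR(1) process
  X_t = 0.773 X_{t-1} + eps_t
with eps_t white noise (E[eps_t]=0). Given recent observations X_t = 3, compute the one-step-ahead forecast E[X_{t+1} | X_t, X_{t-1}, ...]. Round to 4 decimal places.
E[X_{t+1} \mid \mathcal F_t] = 2.3190

For an AR(p) model X_t = c + sum_i phi_i X_{t-i} + eps_t, the
one-step-ahead conditional mean is
  E[X_{t+1} | X_t, ...] = c + sum_i phi_i X_{t+1-i}.
Substitute known values:
  E[X_{t+1} | ...] = (0.773) * (3)
                   = 2.3190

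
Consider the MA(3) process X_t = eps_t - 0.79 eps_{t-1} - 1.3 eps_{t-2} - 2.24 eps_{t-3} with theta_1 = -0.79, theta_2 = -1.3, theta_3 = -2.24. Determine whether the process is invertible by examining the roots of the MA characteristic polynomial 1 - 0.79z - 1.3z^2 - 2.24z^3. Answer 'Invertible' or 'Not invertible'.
\text{Not invertible}

The MA(q) characteristic polynomial is P(z) = 1 - 0.79z - 1.3z^2 - 2.24z^3.
Invertibility requires all roots to lie outside the unit circle, i.e. |z| > 1 for every root.
Degree 3: look for a simple real root z0 first, then factor out (1 - z/z0) and solve the remaining quadratic.
Testing z0 = 0.5: P(0.5) = 1 + (-0.79)(0.5) + (-1.3)(0.5)^2 + (-2.24)(0.5)^3
  = 1 + (-0.395) + (-0.325) + (-0.28) = 0.  So z_0 = 0.5 is a root, |z_0| = 0.5.
Divide out the factor (1 - 2 z) = (1 - z/z0) (since 1/z0 = 2):
  P(z) = (1 - 2 z)(1 + (1.21) z + (1.12) z^2)
  [check: z-coef 1.21 - (2) = -0.79; z^2-coef 1.12 - (2)(1.21) = -1.3; z^3-coef -(2)(1.12) = -2.24.]
Remaining roots from the quadratic factor 1 + (1.21) z + (1.12) z^2:
  Set 1 + (1.21) z + (1.12) z^2 = 0, i.e. a z^2 + b z + c = 0 with a = 1.12, b = 1.21, c = 1.
  Discriminant D = b^2 - 4ac = (1.21)^2 - 4*(1.12)*1 = 1.4641 - (4.48) = -3.0159.
  D < 0, so the roots are the complex-conjugate pair z = (-b +/- i sqrt(-D)) / (2a) = -0.5402 +/- 0.7753i.
  For a conjugate pair |z|^2 = z * conj(z) = (product of roots) = c/a = 1/(1.12) = 0.892857, so |z| = sqrt(0.892857) = 0.9449 for both roots.
Moduli of all roots: 0.5000, 0.9449, 0.9449.
All moduli strictly greater than 1? No.
Verdict: Not invertible.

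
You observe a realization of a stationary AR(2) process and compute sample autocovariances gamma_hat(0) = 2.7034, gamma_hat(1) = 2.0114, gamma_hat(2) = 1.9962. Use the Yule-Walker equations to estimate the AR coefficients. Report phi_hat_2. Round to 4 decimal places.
\hat\phi_{2} = 0.4140

The Yule-Walker equations for an AR(p) process read, in matrix form,
  Gamma_p phi = r_p,   with   (Gamma_p)_{ij} = gamma(|i - j|),
                       (r_p)_i = gamma(i),   i,j = 1..p.
Substitute the sample gammas (Toeplitz matrix and right-hand side of size 2):
  Gamma_p = [[2.7034, 2.0114], [2.0114, 2.7034]]
  r_p     = [2.0114, 1.9962]
Written out:
  2.7034 phi_1 + 2.0114 phi_2 = 2.0114
  2.0114 phi_1 + 2.7034 phi_2 = 1.9962
Solve by Cramer's rule:
  det = gamma(0)^2 - gamma(1)^2 = (2.7034)^2 - (2.0114)^2 = 7.30837156 - 4.04572996 = 3.2626416
  phi_hat_1 = [gamma(1) gamma(0) - gamma(1) gamma(2)] / det = [(2.0114)(2.7034) - (2.0114)(1.9962)] / 3.2626416 = 1.42246208 / 3.2626416 = 0.436
  phi_hat_2 = [gamma(0) gamma(2) - gamma(1)^2] / det = [(2.7034)(1.9962) - (2.0114)^2] / 3.2626416 = 1.35079712 / 3.2626416 = 0.414
So phi_hat = [0.4360, 0.4140].
Therefore phi_hat_2 = 0.4140.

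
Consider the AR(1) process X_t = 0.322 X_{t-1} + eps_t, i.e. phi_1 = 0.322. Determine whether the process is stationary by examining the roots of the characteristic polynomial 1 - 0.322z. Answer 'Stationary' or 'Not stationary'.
\text{Stationary}

The AR(p) characteristic polynomial is P(z) = 1 - 0.322z.
Stationarity requires all roots to lie outside the unit circle, i.e. |z| > 1 for every root.
This is linear in z: 1 + (-0.322) z = 0  =>  z = -1/(-0.322) = 3.10559,  |z| = 3.10559.
Moduli of all roots: 3.1056.
All moduli strictly greater than 1? Yes.
Verdict: Stationary.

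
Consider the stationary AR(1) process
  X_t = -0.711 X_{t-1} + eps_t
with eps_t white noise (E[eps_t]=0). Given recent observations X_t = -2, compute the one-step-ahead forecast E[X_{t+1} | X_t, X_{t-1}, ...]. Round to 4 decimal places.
E[X_{t+1} \mid \mathcal F_t] = 1.4220

For an AR(p) model X_t = c + sum_i phi_i X_{t-i} + eps_t, the
one-step-ahead conditional mean is
  E[X_{t+1} | X_t, ...] = c + sum_i phi_i X_{t+1-i}.
Substitute known values:
  E[X_{t+1} | ...] = (-0.711) * (-2)
                   = 1.4220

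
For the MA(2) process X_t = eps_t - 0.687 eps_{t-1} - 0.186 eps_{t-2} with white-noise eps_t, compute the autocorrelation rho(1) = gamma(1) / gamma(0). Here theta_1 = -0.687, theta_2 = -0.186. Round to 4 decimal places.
\rho(1) = -0.3712

For an MA(q) process with theta_0 = 1, the autocovariance is
  gamma(k) = sigma^2 * sum_{i=0..q-k} theta_i * theta_{i+k},
and rho(k) = gamma(k) / gamma(0). Sigma^2 cancels.
  numerator   = (1)*(-0.687) + (-0.687)*(-0.186) = -0.559218.
  denominator = (1)^2 + (-0.687)^2 + (-0.186)^2 = 1.506565.
  rho(1) = -0.559218 / 1.506565 = -0.3712.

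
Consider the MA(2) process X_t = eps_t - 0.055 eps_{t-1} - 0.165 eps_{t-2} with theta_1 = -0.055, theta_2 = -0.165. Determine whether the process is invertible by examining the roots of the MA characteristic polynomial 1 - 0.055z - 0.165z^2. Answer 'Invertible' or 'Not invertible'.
\text{Invertible}

The MA(q) characteristic polynomial is P(z) = 1 - 0.055z - 0.165z^2.
Invertibility requires all roots to lie outside the unit circle, i.e. |z| > 1 for every root.
Set 1 + (-0.055) z + (-0.165) z^2 = 0, i.e. a z^2 + b z + c = 0 with a = -0.165, b = -0.055, c = 1.
Discriminant D = b^2 - 4ac = (-0.055)^2 - 4*(-0.165)*1 = 0.003025 - (-0.66) = 0.663025.
D >= 0, so the roots are real: z = (-b +/- sqrt(D)) / (2a) = (0.055 +/- 0.814263) / (-0.33).
  z_1 = (0.055 + 0.814263) / (-0.33) = -2.6341,   |z_1| = 2.6341.
  z_2 = (0.055 - 0.814263) / (-0.33) = 2.3008,   |z_2| = 2.3008.
Moduli of all roots: 2.6341, 2.3008.
All moduli strictly greater than 1? Yes.
Verdict: Invertible.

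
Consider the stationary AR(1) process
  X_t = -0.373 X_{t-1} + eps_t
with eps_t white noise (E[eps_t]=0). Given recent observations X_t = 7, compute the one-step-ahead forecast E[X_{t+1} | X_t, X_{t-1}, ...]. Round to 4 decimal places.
E[X_{t+1} \mid \mathcal F_t] = -2.6110

For an AR(p) model X_t = c + sum_i phi_i X_{t-i} + eps_t, the
one-step-ahead conditional mean is
  E[X_{t+1} | X_t, ...] = c + sum_i phi_i X_{t+1-i}.
Substitute known values:
  E[X_{t+1} | ...] = (-0.373) * (7)
                   = -2.6110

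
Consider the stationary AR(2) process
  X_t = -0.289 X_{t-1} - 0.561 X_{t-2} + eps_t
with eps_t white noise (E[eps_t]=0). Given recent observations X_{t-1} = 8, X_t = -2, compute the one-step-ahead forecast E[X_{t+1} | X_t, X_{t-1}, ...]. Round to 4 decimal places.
E[X_{t+1} \mid \mathcal F_t] = -3.9100

For an AR(p) model X_t = c + sum_i phi_i X_{t-i} + eps_t, the
one-step-ahead conditional mean is
  E[X_{t+1} | X_t, ...] = c + sum_i phi_i X_{t+1-i}.
Substitute known values:
  E[X_{t+1} | ...] = (-0.289) * (-2) + (-0.561) * (8)
                   = -3.9100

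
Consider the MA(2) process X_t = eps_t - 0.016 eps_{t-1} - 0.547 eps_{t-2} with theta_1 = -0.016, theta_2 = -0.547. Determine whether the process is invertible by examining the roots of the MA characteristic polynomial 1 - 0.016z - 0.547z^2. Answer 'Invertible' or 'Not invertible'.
\text{Invertible}

The MA(q) characteristic polynomial is P(z) = 1 - 0.016z - 0.547z^2.
Invertibility requires all roots to lie outside the unit circle, i.e. |z| > 1 for every root.
Set 1 + (-0.016) z + (-0.547) z^2 = 0, i.e. a z^2 + b z + c = 0 with a = -0.547, b = -0.016, c = 1.
Discriminant D = b^2 - 4ac = (-0.016)^2 - 4*(-0.547)*1 = 0.000256 - (-2.188) = 2.188256.
D >= 0, so the roots are real: z = (-b +/- sqrt(D)) / (2a) = (0.016 +/- 1.479275) / (-1.094).
  z_1 = (0.016 + 1.479275) / (-1.094) = -1.3668,   |z_1| = 1.3668.
  z_2 = (0.016 - 1.479275) / (-1.094) = 1.3375,   |z_2| = 1.3375.
Moduli of all roots: 1.3668, 1.3375.
All moduli strictly greater than 1? Yes.
Verdict: Invertible.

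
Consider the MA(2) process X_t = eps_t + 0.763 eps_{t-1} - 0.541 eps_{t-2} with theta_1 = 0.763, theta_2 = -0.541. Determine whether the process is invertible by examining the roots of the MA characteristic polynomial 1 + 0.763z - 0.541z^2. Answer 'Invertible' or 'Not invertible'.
\text{Not invertible}

The MA(q) characteristic polynomial is P(z) = 1 + 0.763z - 0.541z^2.
Invertibility requires all roots to lie outside the unit circle, i.e. |z| > 1 for every root.
Set 1 + (0.763) z + (-0.541) z^2 = 0, i.e. a z^2 + b z + c = 0 with a = -0.541, b = 0.763, c = 1.
Discriminant D = b^2 - 4ac = (0.763)^2 - 4*(-0.541)*1 = 0.582169 - (-2.164) = 2.746169.
D >= 0, so the roots are real: z = (-b +/- sqrt(D)) / (2a) = (-0.763 +/- 1.657157) / (-1.082).
  z_1 = (-0.763 + 1.657157) / (-1.082) = -0.8264,   |z_1| = 0.8264.
  z_2 = (-0.763 - 1.657157) / (-1.082) = 2.2367,   |z_2| = 2.2367.
Moduli of all roots: 0.8264, 2.2367.
All moduli strictly greater than 1? No.
Verdict: Not invertible.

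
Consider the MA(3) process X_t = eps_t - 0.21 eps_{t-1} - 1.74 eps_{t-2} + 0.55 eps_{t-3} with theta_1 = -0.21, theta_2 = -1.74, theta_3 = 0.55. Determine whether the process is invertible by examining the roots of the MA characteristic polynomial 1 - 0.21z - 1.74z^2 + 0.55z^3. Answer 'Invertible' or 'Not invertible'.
\text{Not invertible}

The MA(q) characteristic polynomial is P(z) = 1 - 0.21z - 1.74z^2 + 0.55z^3.
Invertibility requires all roots to lie outside the unit circle, i.e. |z| > 1 for every root.
Degree 3: look for a simple real root z0 first, then factor out (1 - z/z0) and solve the remaining quadratic.
Testing z0 = 0.8: P(0.8) = 1 + (-0.21)(0.8) + (-1.74)(0.8)^2 + (0.55)(0.8)^3
  = 1 + (-0.168) + (-1.1136) + (0.2816) = 0.  So z_0 = 0.8 is a root, |z_0| = 0.8.
Divide out the factor (1 - 1.25 z) = (1 - z/z0) (since 1/z0 = 1.25):
  P(z) = (1 - 1.25 z)(1 + (1.04) z + (-0.44) z^2)
  [check: z-coef 1.04 - (1.25) = -0.21; z^2-coef -0.44 - (1.25)(1.04) = -1.74; z^3-coef -(1.25)(-0.44) = 0.55.]
Remaining roots from the quadratic factor 1 + (1.04) z + (-0.44) z^2:
  Set 1 + (1.04) z + (-0.44) z^2 = 0, i.e. a z^2 + b z + c = 0 with a = -0.44, b = 1.04, c = 1.
  Discriminant D = b^2 - 4ac = (1.04)^2 - 4*(-0.44)*1 = 1.0816 - (-1.76) = 2.8416.
  D >= 0, so the roots are real: z = (-b +/- sqrt(D)) / (2a) = (-1.04 +/- 1.685705) / (-0.88).
    z_1 = (-1.04 + 1.685705) / (-0.88) = -0.7338,   |z_1| = 0.7338.
    z_2 = (-1.04 - 1.685705) / (-0.88) = 3.0974,   |z_2| = 3.0974.
Moduli of all roots: 0.8000, 0.7338, 3.0974.
All moduli strictly greater than 1? No.
Verdict: Not invertible.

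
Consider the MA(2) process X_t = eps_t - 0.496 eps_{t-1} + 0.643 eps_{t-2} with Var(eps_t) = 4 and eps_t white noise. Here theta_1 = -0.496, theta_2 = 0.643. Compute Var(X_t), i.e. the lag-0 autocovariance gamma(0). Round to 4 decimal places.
\gamma(0) = 6.6379

For an MA(q) process X_t = eps_t + sum_i theta_i eps_{t-i} with
Var(eps_t) = sigma^2, the variance is
  gamma(0) = sigma^2 * (1 + sum_i theta_i^2).
  sum_i theta_i^2 = (-0.496)^2 + (0.643)^2 = 0.246016 + 0.413449 = 0.659465.
  gamma(0) = 4 * (1 + 0.659465) = 4 * 1.659465 = 6.63786, which rounds to 6.6379.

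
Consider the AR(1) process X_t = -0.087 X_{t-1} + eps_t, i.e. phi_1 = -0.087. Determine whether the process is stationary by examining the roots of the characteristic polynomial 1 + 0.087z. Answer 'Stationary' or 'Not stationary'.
\text{Stationary}

The AR(p) characteristic polynomial is P(z) = 1 + 0.087z.
Stationarity requires all roots to lie outside the unit circle, i.e. |z| > 1 for every root.
This is linear in z: 1 + (0.087) z = 0  =>  z = -1/(0.087) = -11.494253,  |z| = 11.494253.
Moduli of all roots: 11.4943.
All moduli strictly greater than 1? Yes.
Verdict: Stationary.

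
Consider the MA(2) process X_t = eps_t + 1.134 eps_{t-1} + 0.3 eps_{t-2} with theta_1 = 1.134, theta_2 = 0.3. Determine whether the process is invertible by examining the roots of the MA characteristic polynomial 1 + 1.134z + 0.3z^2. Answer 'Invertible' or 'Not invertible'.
\text{Invertible}

The MA(q) characteristic polynomial is P(z) = 1 + 1.134z + 0.3z^2.
Invertibility requires all roots to lie outside the unit circle, i.e. |z| > 1 for every root.
Set 1 + (1.134) z + (0.3) z^2 = 0, i.e. a z^2 + b z + c = 0 with a = 0.3, b = 1.134, c = 1.
Discriminant D = b^2 - 4ac = (1.134)^2 - 4*(0.3)*1 = 1.285956 - (1.2) = 0.085956.
D >= 0, so the roots are real: z = (-b +/- sqrt(D)) / (2a) = (-1.134 +/- 0.293183) / (0.6).
  z_1 = (-1.134 + 0.293183) / (0.6) = -1.4014,   |z_1| = 1.4014.
  z_2 = (-1.134 - 0.293183) / (0.6) = -2.3786,   |z_2| = 2.3786.
Moduli of all roots: 1.4014, 2.3786.
All moduli strictly greater than 1? Yes.
Verdict: Invertible.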